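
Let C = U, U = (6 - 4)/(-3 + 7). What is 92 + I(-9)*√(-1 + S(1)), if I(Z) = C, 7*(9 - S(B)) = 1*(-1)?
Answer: 92 + √399/14 ≈ 93.427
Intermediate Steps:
S(B) = 64/7 (S(B) = 9 - (-1)/7 = 9 - ⅐*(-1) = 9 + ⅐ = 64/7)
U = ½ (U = 2/4 = 2*(¼) = ½ ≈ 0.50000)
C = ½ ≈ 0.50000
I(Z) = ½
92 + I(-9)*√(-1 + S(1)) = 92 + √(-1 + 64/7)/2 = 92 + √(57/7)/2 = 92 + (√399/7)/2 = 92 + √399/14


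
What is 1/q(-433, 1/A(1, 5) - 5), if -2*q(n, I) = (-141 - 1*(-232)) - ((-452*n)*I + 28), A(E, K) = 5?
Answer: -10/4697499 ≈ -2.1288e-6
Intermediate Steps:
q(n, I) = -63/2 - 226*I*n (q(n, I) = -((-141 - 1*(-232)) - ((-452*n)*I + 28))/2 = -((-141 + 232) - (-452*I*n + 28))/2 = -(91 - (28 - 452*I*n))/2 = -(91 + (-28 + 452*I*n))/2 = -(63 + 452*I*n)/2 = -63/2 - 226*I*n)
1/q(-433, 1/A(1, 5) - 5) = 1/(-63/2 - 226*(1/5 - 5)*(-433)) = 1/(-63/2 - 226*((⅕)*1 - 5)*(-433)) = 1/(-63/2 - 226*(⅕ - 5)*(-433)) = 1/(-63/2 - 226*(-24/5)*(-433)) = 1/(-63/2 - 2348592/5) = 1/(-4697499/10) = -10/4697499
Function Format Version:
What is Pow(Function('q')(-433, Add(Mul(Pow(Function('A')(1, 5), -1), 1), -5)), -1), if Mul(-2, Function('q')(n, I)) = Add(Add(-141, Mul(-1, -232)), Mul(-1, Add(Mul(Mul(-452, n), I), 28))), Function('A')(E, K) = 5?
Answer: Rational(-10, 4697499) ≈ -2.1288e-6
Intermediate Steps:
Function('q')(n, I) = Add(Rational(-63, 2), Mul(-226, I, n)) (Function('q')(n, I) = Mul(Rational(-1, 2), Add(Add(-141, Mul(-1, -232)), Mul(-1, Add(Mul(Mul(-452, n), I), 28)))) = Mul(Rational(-1, 2), Add(Add(-141, 232), Mul(-1, Add(Mul(-452, I, n), 28)))) = Mul(Rational(-1, 2), Add(91, Mul(-1, Add(28, Mul(-452, I, n))))) = Mul(Rational(-1, 2), Add(91, Add(-28, Mul(452, I, n)))) = Mul(Rational(-1, 2), Add(63, Mul(452, I, n))) = Add(Rational(-63, 2), Mul(-226, I, n)))
Pow(Function('q')(-433, Add(Mul(Pow(Function('A')(1, 5), -1), 1), -5)), -1) = Pow(Add(Rational(-63, 2), Mul(-226, Add(Mul(Pow(5, -1), 1), -5), -433)), -1) = Pow(Add(Rational(-63, 2), Mul(-226, Add(Mul(Rational(1, 5), 1), -5), -433)), -1) = Pow(Add(Rational(-63, 2), Mul(-226, Add(Rational(1, 5), -5), -433)), -1) = Pow(Add(Rational(-63, 2), Mul(-226, Rational(-24, 5), -433)), -1) = Pow(Add(Rational(-63, 2), Rational(-2348592, 5)), -1) = Pow(Rational(-4697499, 10), -1) = Rational(-10, 4697499)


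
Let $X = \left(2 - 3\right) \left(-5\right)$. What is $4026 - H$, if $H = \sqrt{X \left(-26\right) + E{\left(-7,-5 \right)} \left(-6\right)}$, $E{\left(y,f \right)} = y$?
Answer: $4026 - 2 i \sqrt{22} \approx 4026.0 - 9.3808 i$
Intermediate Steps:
$X = 5$ ($X = \left(-1\right) \left(-5\right) = 5$)
$H = 2 i \sqrt{22}$ ($H = \sqrt{5 \left(-26\right) - -42} = \sqrt{-130 + 42} = \sqrt{-88} = 2 i \sqrt{22} \approx 9.3808 i$)
$4026 - H = 4026 - 2 i \sqrt{22}$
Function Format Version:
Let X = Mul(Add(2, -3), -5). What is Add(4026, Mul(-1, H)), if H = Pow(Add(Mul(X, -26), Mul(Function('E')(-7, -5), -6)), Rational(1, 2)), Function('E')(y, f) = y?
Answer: Add(4026, Mul(-2, I, Pow(22, Rational(1, 2)))) ≈ Add(4026.0, Mul(-9.3808, I))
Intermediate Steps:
X = 5 (X = Mul(-1, -5) = 5)
H = Mul(2, I, Pow(22, Rational(1, 2))) (H = Pow(Add(Mul(5, -26), Mul(-7, -6)), Rational(1, 2)) = Pow(Add(-130, 42), Rational(1, 2)) = Pow(-88, Rational(1, 2)) = Mul(2, I, Pow(22, Rational(1, 2))) ≈ Mul(9.3808, I))
Add(4026, Mul(-1, H)) = Add(4026, Mul(-1, Mul(2, I, Pow(22, Rational(1, 2))))) = Add(4026, Mul(-2, I, Pow(22, Rational(1, 2))))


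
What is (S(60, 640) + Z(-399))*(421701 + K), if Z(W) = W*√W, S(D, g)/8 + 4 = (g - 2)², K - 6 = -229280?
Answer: 626603888640 - 76778373*I*√399 ≈ 6.266e+11 - 1.5336e+9*I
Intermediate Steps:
K = -229274 (K = 6 - 229280 = -229274)
S(D, g) = -32 + 8*(-2 + g)² (S(D, g) = -32 + 8*(g - 2)² = -32 + 8*(-2 + g)²)
Z(W) = W^(3/2)
(S(60, 640) + Z(-399))*(421701 + K) = (8*640*(-4 + 640) + (-399)^(3/2))*(421701 - 229274) = (8*640*636 - 399*I*√399)*192427 = (3256320 - 399*I*√399)*192427 = 626603888640 - 76778373*I*√399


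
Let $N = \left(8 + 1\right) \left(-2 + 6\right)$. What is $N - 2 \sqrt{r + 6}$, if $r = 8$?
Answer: $36 - 2 \sqrt{14} \approx 28.517$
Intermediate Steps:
$N = 36$ ($N = 9 \cdot 4 = 36$)
$N - 2 \sqrt{r + 6} = 36 - 2 \sqrt{8 + 6} = 36 - 2 \sqrt{14}$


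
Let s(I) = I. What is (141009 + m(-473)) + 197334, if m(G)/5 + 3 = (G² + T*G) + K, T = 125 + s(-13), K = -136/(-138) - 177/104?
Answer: 8554433663/7176 ≈ 1.1921e+6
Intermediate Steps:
K = -5141/7176 (K = -136*(-1/138) - 177*1/104 = 68/69 - 177/104 = -5141/7176 ≈ -0.71642)
T = 112 (T = 125 - 13 = 112)
m(G) = -133345/7176 + 5*G² + 560*G (m(G) = -15 + 5*((G² + 112*G) - 5141/7176) = -15 + 5*(-5141/7176 + G² + 112*G) = -15 + (-25705/7176 + 5*G² + 560*G) = -133345/7176 + 5*G² + 560*G)
(141009 + m(-473)) + 197334 = (141009 + (-133345/7176 + 5*(-473)² + 560*(-473))) + 197334 = (141009 + (-133345/7176 + 5*223729 - 264880)) + 197334 = (141009 + (-133345/7176 + 1118645 - 264880)) + 197334 = (141009 + 6126484295/7176) + 197334 = 7138364879/7176 + 197334 = 8554433663/7176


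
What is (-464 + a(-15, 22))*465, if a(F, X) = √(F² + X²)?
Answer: -215760 + 465*√709 ≈ -2.0338e+5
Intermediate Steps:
(-464 + a(-15, 22))*465 = (-464 + √((-15)² + 22²))*465 = (-464 + √(225 + 484))*465 = (-464 + √709)*465 = -215760 + 465*√709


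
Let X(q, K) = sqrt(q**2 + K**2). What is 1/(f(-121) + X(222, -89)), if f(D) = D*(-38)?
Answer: 4598/21084399 - sqrt(57205)/21084399 ≈ 0.00020673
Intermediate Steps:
X(q, K) = sqrt(K**2 + q**2)
f(D) = -38*D
1/(f(-121) + X(222, -89)) = 1/(-38*(-121) + sqrt((-89)**2 + 222**2)) = 1/(4598 + sqrt(7921 + 49284)) = 1/(4598 + sqrt(57205))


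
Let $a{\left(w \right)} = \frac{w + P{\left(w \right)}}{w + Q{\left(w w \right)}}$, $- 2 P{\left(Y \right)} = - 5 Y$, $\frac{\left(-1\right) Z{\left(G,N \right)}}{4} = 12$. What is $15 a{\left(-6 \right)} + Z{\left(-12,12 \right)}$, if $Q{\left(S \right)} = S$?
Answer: $- \frac{117}{2} \approx -58.5$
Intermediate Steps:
$Z{\left(G,N \right)} = -48$ ($Z{\left(G,N \right)} = \left(-4\right) 12 = -48$)
$P{\left(Y \right)} = \frac{5 Y}{2}$ ($P{\left(Y \right)} = - \frac{\left(-5\right) Y}{2} = \frac{5 Y}{2}$)
$a{\left(w \right)} = \frac{7 w}{2 \left(w + w^{2}\right)}$ ($a{\left(w \right)} = \frac{w + \frac{5 w}{2}}{w + w w} = \frac{\frac{7}{2} w}{w + w^{2}} = \frac{7 w}{2 \left(w + w^{2}\right)}$)
$15 a{\left(-6 \right)} + Z{\left(-12,12 \right)} = 15 \frac{7}{2 \left(1 - 6\right)} - 48 = 15 \frac{7}{2 \left(-5\right)} - 48 = 15 \cdot \frac{7}{2} \left(- \frac{1}{5}\right) - 48 = 15 \left(- \frac{7}{10}\right) - 48 = - \frac{21}{2} - 48 = - \frac{117}{2}$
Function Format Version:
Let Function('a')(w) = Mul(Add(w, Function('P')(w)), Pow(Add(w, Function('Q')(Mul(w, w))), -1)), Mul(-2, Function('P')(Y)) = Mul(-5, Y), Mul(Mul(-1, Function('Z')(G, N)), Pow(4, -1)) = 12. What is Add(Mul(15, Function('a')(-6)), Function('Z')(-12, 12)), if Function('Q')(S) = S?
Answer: Rational(-117, 2) ≈ -58.500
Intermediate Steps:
Function('Z')(G, N) = -48 (Function('Z')(G, N) = Mul(-4, 12) = -48)
Function('P')(Y) = Mul(Rational(5, 2), Y) (Function('P')(Y) = Mul(Rational(-1, 2), Mul(-5, Y)) = Mul(Rational(5, 2), Y))
Function('a')(w) = Mul(Rational(7, 2), w, Pow(Add(w, Pow(w, 2)), -1)) (Function('a')(w) = Mul(Add(w, Mul(Rational(5, 2), w)), Pow(Add(w, Mul(w, w)), -1)) = Mul(Mul(Rational(7, 2), w), Pow(Add(w, Pow(w, 2)), -1)) = Mul(Rational(7, 2), w, Pow(Add(w, Pow(w, 2)), -1)))
Add(Mul(15, Function('a')(-6)), Function('Z')(-12, 12)) = Add(Mul(15, Mul(Rational(7, 2), Pow(Add(1, -6), -1))), -48) = Add(Mul(15, Mul(Rational(7, 2), Pow(-5, -1))), -48) = Add(Mul(15, Mul(Rational(7, 2), Rational(-1, 5))), -48) = Add(Mul(15, Rational(-7, 10)), -48) = Add(Rational(-21, 2), -48) = Rational(-117, 2)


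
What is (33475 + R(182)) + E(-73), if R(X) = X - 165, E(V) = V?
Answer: 33419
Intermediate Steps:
R(X) = -165 + X
(33475 + R(182)) + E(-73) = (33475 + (-165 + 182)) - 73 = (33475 + 17) - 73 = 33492 - 73 = 33419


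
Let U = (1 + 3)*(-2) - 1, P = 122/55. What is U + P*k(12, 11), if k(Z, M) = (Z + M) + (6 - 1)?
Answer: 2921/55 ≈ 53.109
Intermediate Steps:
k(Z, M) = 5 + M + Z (k(Z, M) = (M + Z) + 5 = 5 + M + Z)
P = 122/55 (P = 122*(1/55) = 122/55 ≈ 2.2182)
U = -9 (U = 4*(-2) - 1 = -8 - 1 = -9)
U + P*k(12, 11) = -9 + 122*(5 + 11 + 12)/55 = -9 + (122/55)*28 = -9 + 3416/55 = 2921/55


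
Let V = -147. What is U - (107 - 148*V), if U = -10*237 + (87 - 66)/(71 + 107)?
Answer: -4313453/178 ≈ -24233.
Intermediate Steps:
U = -421839/178 (U = -2370 + 21/178 = -421839/178 ≈ -2369.9)
U - (107 - 148*V) = -421839/178 - (107 - 148*(-147)) = -421839/178 - (107 + 21756) = -421839/178 - 1*21863 = -421839/178 - 21863 = -4313453/178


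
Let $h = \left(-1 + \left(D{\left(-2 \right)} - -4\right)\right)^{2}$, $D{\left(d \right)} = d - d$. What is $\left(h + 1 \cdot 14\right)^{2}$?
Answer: $529$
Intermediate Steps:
$D{\left(d \right)} = 0$
$h = 9$ ($h = \left(-1 + \left(0 - -4\right)\right)^{2} = \left(-1 + \left(0 + 4\right)\right)^{2} = \left(-1 + 4\right)^{2} = 3^{2} = 9$)
$\left(h + 1 \cdot 14\right)^{2} = \left(9 + 1 \cdot 14\right)^{2} = \left(9 + 14\right)^{2} = 23^{2} = 529$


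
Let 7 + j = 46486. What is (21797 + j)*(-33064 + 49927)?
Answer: 1151338188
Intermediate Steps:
j = 46479 (j = -7 + 46486 = 46479)
(21797 + j)*(-33064 + 49927) = (21797 + 46479)*(-33064 + 49927) = 68276*16863 = 1151338188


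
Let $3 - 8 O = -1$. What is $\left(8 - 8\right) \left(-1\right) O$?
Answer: $0$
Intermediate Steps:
$O = \frac{1}{2}$ ($O = \frac{3}{8} - - \frac{1}{8} = \frac{3}{8} + \frac{1}{8} = \frac{1}{2} \approx 0.5$)
$\left(8 - 8\right) \left(-1\right) O = \left(8 - 8\right) \left(-1\right) \frac{1}{2} = 0 \left(-1\right) \frac{1}{2} = 0 \cdot \frac{1}{2} = 0$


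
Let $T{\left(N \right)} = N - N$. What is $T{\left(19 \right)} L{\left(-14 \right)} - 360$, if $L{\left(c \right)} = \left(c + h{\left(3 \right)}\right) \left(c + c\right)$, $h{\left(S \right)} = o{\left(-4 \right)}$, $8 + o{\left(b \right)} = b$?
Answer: $-360$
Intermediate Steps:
$o{\left(b \right)} = -8 + b$
$T{\left(N \right)} = 0$
$h{\left(S \right)} = -12$ ($h{\left(S \right)} = -8 - 4 = -12$)
$L{\left(c \right)} = 2 c \left(-12 + c\right)$ ($L{\left(c \right)} = \left(c - 12\right) \left(c + c\right) = \left(-12 + c\right) 2 c = 2 c \left(-12 + c\right)$)
$T{\left(19 \right)} L{\left(-14 \right)} - 360 = 0 \cdot 2 \left(-14\right) \left(-12 - 14\right) - 360 = 0 \cdot 2 \left(-14\right) \left(-26\right) - 360 = 0 \cdot 728 - 360 = 0 - 360 = -360$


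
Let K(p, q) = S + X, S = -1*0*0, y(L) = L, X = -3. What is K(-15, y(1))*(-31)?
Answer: 93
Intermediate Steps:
S = 0 (S = 0*0 = 0)
K(p, q) = -3 (K(p, q) = 0 - 3 = -3)
K(-15, y(1))*(-31) = -3*(-31) = 93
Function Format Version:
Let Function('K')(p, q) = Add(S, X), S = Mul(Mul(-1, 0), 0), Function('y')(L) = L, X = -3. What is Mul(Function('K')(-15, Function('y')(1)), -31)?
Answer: 93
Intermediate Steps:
S = 0 (S = Mul(0, 0) = 0)
Function('K')(p, q) = -3 (Function('K')(p, q) = Add(0, -3) = -3)
Mul(Function('K')(-15, Function('y')(1)), -31) = Mul(-3, -31) = 93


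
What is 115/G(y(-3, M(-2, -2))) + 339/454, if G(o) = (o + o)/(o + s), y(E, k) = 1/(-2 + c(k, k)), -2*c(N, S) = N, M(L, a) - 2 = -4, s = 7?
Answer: -156291/454 ≈ -344.25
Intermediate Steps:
M(L, a) = -2 (M(L, a) = 2 - 4 = -2)
c(N, S) = -N/2
y(E, k) = 1/(-2 - k/2)
G(o) = 2*o/(7 + o) (G(o) = (o + o)/(o + 7) = (2*o)/(7 + o) = 2*o/(7 + o))
115/G(y(-3, M(-2, -2))) + 339/454 = 115/((2*(-2/(4 - 2))/(7 - 2/(4 - 2)))) + 339/454 = 115/((2*(-2/2)/(7 - 2/2))) + 339*(1/454) = 115/((2*(-2*1/2)/(7 - 2*1/2))) + 339/454 = 115/((2*(-1)/(7 - 1))) + 339/454 = 115/((2*(-1)/6)) + 339/454 = 115/((2*(-1)*(1/6))) + 339/454 = 115/(-1/3) + 339/454 = 115*(-3) + 339/454 = -345 + 339/454 = -156291/454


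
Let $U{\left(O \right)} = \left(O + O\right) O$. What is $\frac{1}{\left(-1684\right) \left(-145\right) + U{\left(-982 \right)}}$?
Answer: $\frac{1}{2172828} \approx 4.6023 \cdot 10^{-7}$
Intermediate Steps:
$U{\left(O \right)} = 2 O^{2}$ ($U{\left(O \right)} = 2 O O = 2 O^{2}$)
$\frac{1}{\left(-1684\right) \left(-145\right) + U{\left(-982 \right)}} = \frac{1}{\left(-1684\right) \left(-145\right) + 2 \left(-982\right)^{2}} = \frac{1}{244180 + 2 \cdot 964324} = \frac{1}{244180 + 1928648} = \frac{1}{2172828}$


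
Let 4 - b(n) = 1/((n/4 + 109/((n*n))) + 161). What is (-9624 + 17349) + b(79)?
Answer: 34878471027/4512679 ≈ 7729.0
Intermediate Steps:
b(n) = 4 - 1/(161 + 109/n² + n/4) (b(n) = 4 - 1/((n/4 + 109/((n*n))) + 161) = 4 - 1/((n*(¼) + 109/(n²)) + 161) = 4 - 1/((n/4 + 109/n²) + 161) = 4 - 1/((109/n² + n/4) + 161) = 4 - 1/(161 + 109/n² + n/4))
(-9624 + 17349) + b(79) = (-9624 + 17349) + 4*(436 + 79³ + 643*79²)/(436 + 79³ + 644*79²) = 7725 + 4*(436 + 493039 + 643*6241)/(436 + 493039 + 644*6241) = 7725 + 4*(436 + 493039 + 4012963)/(436 + 493039 + 4019204) = 7725 + 4*4506438/4512679 = 7725 + 4*(1/4512679)*4506438 = 7725 + 18025752/4512679 = 34878471027/4512679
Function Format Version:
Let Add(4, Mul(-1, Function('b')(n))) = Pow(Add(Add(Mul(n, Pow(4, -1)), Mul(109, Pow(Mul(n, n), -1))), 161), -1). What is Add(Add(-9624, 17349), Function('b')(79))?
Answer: Rational(34878471027, 4512679) ≈ 7729.0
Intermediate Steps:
Function('b')(n) = Add(4, Mul(-1, Pow(Add(161, Mul(109, Pow(n, -2)), Mul(Rational(1, 4), n)), -1))) (Function('b')(n) = Add(4, Mul(-1, Pow(Add(Add(Mul(n, Pow(4, -1)), Mul(109, Pow(Mul(n, n), -1))), 161), -1))) = Add(4, Mul(-1, Pow(Add(Add(Mul(n, Rational(1, 4)), Mul(109, Pow(Pow(n, 2), -1))), 161), -1))) = Add(4, Mul(-1, Pow(Add(Add(Mul(Rational(1, 4), n), Mul(109, Pow(n, -2))), 161), -1))) = Add(4, Mul(-1, Pow(Add(Add(Mul(109, Pow(n, -2)), Mul(Rational(1, 4), n)), 161), -1))) = Add(4, Mul(-1, Pow(Add(161, Mul(109, Pow(n, -2)), Mul(Rational(1, 4), n)), -1))))
Add(Add(-9624, 17349), Function('b')(79)) = Add(Add(-9624, 17349), Mul(4, Pow(Add(436, Pow(79, 3), Mul(644, Pow(79, 2))), -1), Add(436, Pow(79, 3), Mul(643, Pow(79, 2))))) = Add(7725, Mul(4, Pow(Add(436, 493039, Mul(644, 6241)), -1), Add(436, 493039, Mul(643, 6241)))) = Add(7725, Mul(4, Pow(Add(436, 493039, 4019204), -1), Add(436, 493039, 4012963))) = Add(7725, Mul(4, Pow(4512679, -1), 4506438)) = Add(7725, Mul(4, Rational(1, 4512679), 4506438)) = Add(7725, Rational(18025752, 4512679)) = Rational(34878471027, 4512679)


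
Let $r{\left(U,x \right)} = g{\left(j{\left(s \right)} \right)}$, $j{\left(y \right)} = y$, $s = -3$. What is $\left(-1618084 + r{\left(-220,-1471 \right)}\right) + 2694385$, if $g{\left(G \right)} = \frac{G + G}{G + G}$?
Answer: $1076302$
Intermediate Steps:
$g{\left(G \right)} = 1$ ($g{\left(G \right)} = \frac{2 G}{2 G} = 2 G \frac{1}{2 G} = 1$)
$r{\left(U,x \right)} = 1$
$\left(-1618084 + r{\left(-220,-1471 \right)}\right) + 2694385 = \left(-1618084 + 1\right) + 2694385 = -1618083 + 2694385 = 1076302$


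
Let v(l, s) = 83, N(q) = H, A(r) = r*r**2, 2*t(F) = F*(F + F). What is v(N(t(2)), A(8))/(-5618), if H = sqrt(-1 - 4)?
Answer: -83/5618 ≈ -0.014774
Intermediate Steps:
t(F) = F**2 (t(F) = (F*(F + F))/2 = (F*(2*F))/2 = (2*F**2)/2 = F**2)
H = I*sqrt(5) (H = sqrt(-5) = I*sqrt(5) ≈ 2.2361*I)
A(r) = r**3
N(q) = I*sqrt(5)
v(N(t(2)), A(8))/(-5618) = 83/(-5618) = 83*(-1/5618) = -83/5618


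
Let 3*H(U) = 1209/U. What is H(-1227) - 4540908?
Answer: -5571694519/1227 ≈ -4.5409e+6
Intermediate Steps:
H(U) = 403/U (H(U) = (1209/U)/3 = 403/U)
H(-1227) - 4540908 = 403/(-1227) - 4540908 = 403*(-1/1227) - 4540908 = -403/1227 - 4540908 = -5571694519/1227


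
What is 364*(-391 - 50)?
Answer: -160524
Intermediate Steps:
364*(-391 - 50) = 364*(-441) = -160524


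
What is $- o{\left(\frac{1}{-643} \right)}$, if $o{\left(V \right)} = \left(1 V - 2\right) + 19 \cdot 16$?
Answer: $- \frac{194185}{643} \approx -302.0$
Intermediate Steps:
$o{\left(V \right)} = 302 + V$ ($o{\left(V \right)} = \left(V - 2\right) + 304 = \left(-2 + V\right) + 304 = 302 + V$)
$- o{\left(\frac{1}{-643} \right)} = - (302 + \frac{1}{-643}) = - (302 - \frac{1}{643}) = \left(-1\right) \frac{194185}{643} = - \frac{194185}{643}$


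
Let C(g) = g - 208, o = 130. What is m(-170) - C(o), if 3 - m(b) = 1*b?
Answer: 251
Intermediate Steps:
m(b) = 3 - b
C(g) = -208 + g
m(-170) - C(o) = (3 - 1*(-170)) - (-208 + 130) = (3 + 170) - 1*(-78) = 173 + 78 = 251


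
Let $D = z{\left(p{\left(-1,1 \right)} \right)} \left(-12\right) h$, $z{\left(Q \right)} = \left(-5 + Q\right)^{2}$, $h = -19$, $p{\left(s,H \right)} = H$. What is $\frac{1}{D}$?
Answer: $\frac{1}{3648} \approx 0.00027412$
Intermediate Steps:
$D = 3648$ ($D = \left(-5 + 1\right)^{2} \left(-12\right) \left(-19\right) = \left(-4\right)^{2} \left(-12\right) \left(-19\right) = 16 \left(-12\right) \left(-19\right) = \left(-192\right) \left(-19\right) = 3648$)
$\frac{1}{D} = \frac{1}{3648}$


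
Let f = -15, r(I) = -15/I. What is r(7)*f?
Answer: 225/7 ≈ 32.143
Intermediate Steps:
r(7)*f = -15/7*(-15) = 225/7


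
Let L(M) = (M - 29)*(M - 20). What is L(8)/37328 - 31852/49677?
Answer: -294113213/463585764 ≈ -0.63443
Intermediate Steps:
L(M) = (-29 + M)*(-20 + M)
L(8)/37328 - 31852/49677 = (580 + 8² - 49*8)/37328 - 31852/49677 = (580 + 64 - 392)*(1/37328) - 31852*1/49677 = 252*(1/37328) - 31852/49677 = 63/9332 - 31852/49677 = -294113213/463585764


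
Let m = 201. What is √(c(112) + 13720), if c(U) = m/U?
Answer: √10757887/28 ≈ 117.14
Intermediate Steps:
c(U) = 201/U
√(c(112) + 13720) = √(201/112 + 13720) = √(1536841/112) = √10757887/28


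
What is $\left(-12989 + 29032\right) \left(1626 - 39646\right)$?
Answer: $-609954860$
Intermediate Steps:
$\left(-12989 + 29032\right) \left(1626 - 39646\right) = 16043 \left(-38020\right) = -609954860$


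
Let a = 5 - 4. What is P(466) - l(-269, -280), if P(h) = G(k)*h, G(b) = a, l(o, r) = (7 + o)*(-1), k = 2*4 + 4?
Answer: 204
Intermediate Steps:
a = 1
k = 12 (k = 8 + 4 = 12)
l(o, r) = -7 - o
G(b) = 1
P(h) = h (P(h) = 1*h = h)
P(466) - l(-269, -280) = 466 - (-7 - 1*(-269)) = 466 - (-7 + 269) = 466 - 1*262 = 466 - 262 = 204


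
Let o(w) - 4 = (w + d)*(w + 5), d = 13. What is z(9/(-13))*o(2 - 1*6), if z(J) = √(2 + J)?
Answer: √221 ≈ 14.866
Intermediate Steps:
o(w) = 4 + (5 + w)*(13 + w) (o(w) = 4 + (w + 13)*(w + 5) = 4 + (13 + w)*(5 + w) = 4 + (5 + w)*(13 + w))
z(9/(-13))*o(2 - 1*6) = √(2 + 9/(-13))*(69 + (2 - 1*6)² + 18*(2 - 1*6)) = √(2 + 9*(-1/13))*(69 + (2 - 6)² + 18*(2 - 6)) = √(2 - 9/13)*(69 + (-4)² + 18*(-4)) = √(17/13)*(69 + 16 - 72) = (√221/13)*13 = √221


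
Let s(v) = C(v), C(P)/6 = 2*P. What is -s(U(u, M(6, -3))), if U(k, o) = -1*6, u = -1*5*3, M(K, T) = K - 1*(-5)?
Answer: 72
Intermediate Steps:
M(K, T) = 5 + K (M(K, T) = K + 5 = 5 + K)
C(P) = 12*P (C(P) = 6*(2*P) = 12*P)
u = -15 (u = -5*3 = -15)
U(k, o) = -6
s(v) = 12*v
-s(U(u, M(6, -3))) = -12*(-6) = -1*(-72) = 72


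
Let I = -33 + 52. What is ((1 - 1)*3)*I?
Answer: 0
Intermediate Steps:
I = 19
((1 - 1)*3)*I = ((1 - 1)*3)*19 = (0*3)*19 = 0*19 = 0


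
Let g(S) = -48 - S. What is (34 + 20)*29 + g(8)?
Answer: 1510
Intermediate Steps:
(34 + 20)*29 + g(8) = (34 + 20)*29 + (-48 - 1*8) = 54*29 + (-48 - 8) = 1566 - 56 = 1510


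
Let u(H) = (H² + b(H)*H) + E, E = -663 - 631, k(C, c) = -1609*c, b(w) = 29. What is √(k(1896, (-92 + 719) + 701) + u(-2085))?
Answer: 3*√238746 ≈ 1465.8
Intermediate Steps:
E = -1294
u(H) = -1294 + H² + 29*H (u(H) = (H² + 29*H) - 1294 = -1294 + H² + 29*H)
√(k(1896, (-92 + 719) + 701) + u(-2085)) = √(-1609*((-92 + 719) + 701) + (-1294 + (-2085)² + 29*(-2085))) = √(-1609*(627 + 701) + (-1294 + 4347225 - 60465)) = √(-1609*1328 + 4285466) = √(-2136752 + 4285466) = √2148714 = 3*√238746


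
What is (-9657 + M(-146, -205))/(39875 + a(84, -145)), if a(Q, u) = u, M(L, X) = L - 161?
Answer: -4982/19865 ≈ -0.25079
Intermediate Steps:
M(L, X) = -161 + L
(-9657 + M(-146, -205))/(39875 + a(84, -145)) = (-9657 + (-161 - 146))/(39875 - 145) = (-9657 - 307)/39730 = -9964*1/39730 = -4982/19865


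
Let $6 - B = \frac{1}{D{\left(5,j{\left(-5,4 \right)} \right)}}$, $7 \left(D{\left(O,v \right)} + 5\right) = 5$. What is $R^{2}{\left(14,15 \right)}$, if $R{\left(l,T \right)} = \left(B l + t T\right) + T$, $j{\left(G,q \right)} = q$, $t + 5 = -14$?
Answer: $\frac{7513081}{225} \approx 33392.0$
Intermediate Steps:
$t = -19$ ($t = -5 - 14 = -19$)
$D{\left(O,v \right)} = - \frac{30}{7}$ ($D{\left(O,v \right)} = -5 + \frac{1}{7} \cdot 5 = -5 + \frac{5}{7} = - \frac{30}{7}$)
$B = \frac{187}{30}$ ($B = 6 - \frac{1}{- \frac{30}{7}} = 6 - - \frac{7}{30} = 6 + \frac{7}{30} = \frac{187}{30} \approx 6.2333$)
$R{\left(l,T \right)} = - 18 T + \frac{187 l}{30}$ ($R{\left(l,T \right)} = \left(\frac{187 l}{30} - 19 T\right) + T = \left(- 19 T + \frac{187 l}{30}\right) + T = - 18 T + \frac{187 l}{30}$)
$R^{2}{\left(14,15 \right)} = \left(\left(-18\right) 15 + \frac{187}{30} \cdot 14\right)^{2} = \left(-270 + \frac{1309}{15}\right)^{2} = \left(- \frac{2741}{15}\right)^{2} = \frac{7513081}{225}$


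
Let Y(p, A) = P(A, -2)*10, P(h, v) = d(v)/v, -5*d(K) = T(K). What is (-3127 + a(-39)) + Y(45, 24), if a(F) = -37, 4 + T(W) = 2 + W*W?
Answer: -3162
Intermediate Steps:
T(W) = -2 + W² (T(W) = -4 + (2 + W*W) = -4 + (2 + W²) = -2 + W²)
d(K) = ⅖ - K²/5 (d(K) = -(-2 + K²)/5 = ⅖ - K²/5)
P(h, v) = (⅖ - v²/5)/v
Y(p, A) = 2 (Y(p, A) = ((⅕)*(2 - 1*(-2)²)/(-2))*10 = ((⅕)*(-½)*(2 - 1*4))*10 = ((⅕)*(-½)*(2 - 4))*10 = ((⅕)*(-½)*(-2))*10 = (⅕)*10 = 2)
(-3127 + a(-39)) + Y(45, 24) = (-3127 - 37) + 2 = -3164 + 2 = -3162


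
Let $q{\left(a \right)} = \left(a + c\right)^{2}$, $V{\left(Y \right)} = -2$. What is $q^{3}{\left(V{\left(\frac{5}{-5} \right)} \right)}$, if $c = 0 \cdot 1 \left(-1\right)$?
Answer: $64$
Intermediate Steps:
$c = 0$ ($c = 0 \left(-1\right) = 0$)
$q{\left(a \right)} = a^{2}$ ($q{\left(a \right)} = \left(a + 0\right)^{2} = a^{2}$)
$q^{3}{\left(V{\left(\frac{5}{-5} \right)} \right)} = \left(\left(-2\right)^{2}\right)^{3} = 4^{3} = 64$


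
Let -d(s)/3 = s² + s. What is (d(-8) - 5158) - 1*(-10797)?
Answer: 5471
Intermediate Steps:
d(s) = -3*s - 3*s² (d(s) = -3*(s² + s) = -3*(s + s²) = -3*s - 3*s²)
(d(-8) - 5158) - 1*(-10797) = (-3*(-8)*(1 - 8) - 5158) - 1*(-10797) = (-3*(-8)*(-7) - 5158) + 10797 = (-168 - 5158) + 10797 = -5326 + 10797 = 5471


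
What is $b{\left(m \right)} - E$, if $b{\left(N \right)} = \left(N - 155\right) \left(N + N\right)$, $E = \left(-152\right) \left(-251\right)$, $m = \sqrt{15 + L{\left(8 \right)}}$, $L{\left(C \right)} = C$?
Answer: $-38106 - 310 \sqrt{23} \approx -39593.0$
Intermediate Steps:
$m = \sqrt{23}$ ($m = \sqrt{15 + 8} = \sqrt{23} \approx 4.7958$)
$E = 38152$
$b{\left(N \right)} = 2 N \left(-155 + N\right)$ ($b{\left(N \right)} = \left(-155 + N\right) 2 N = 2 N \left(-155 + N\right)$)
$b{\left(m \right)} - E = 2 \sqrt{23} \left(-155 + \sqrt{23}\right) - 38152 = -38152 + 2 \sqrt{23} \left(-155 + \sqrt{23}\right)$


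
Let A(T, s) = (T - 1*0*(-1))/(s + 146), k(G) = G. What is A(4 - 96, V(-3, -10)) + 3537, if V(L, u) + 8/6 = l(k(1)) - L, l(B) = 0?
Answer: 1566615/443 ≈ 3536.4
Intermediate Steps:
V(L, u) = -4/3 - L (V(L, u) = -4/3 + (0 - L) = -4/3 - L)
A(T, s) = T/(146 + s) (A(T, s) = (T + 0*(-1))/(146 + s) = (T + 0)/(146 + s) = T/(146 + s))
A(4 - 96, V(-3, -10)) + 3537 = (4 - 96)/(146 + (-4/3 - 1*(-3))) + 3537 = -92/(146 + (-4/3 + 3)) + 3537 = -92/(146 + 5/3) + 3537 = -92/443/3 + 3537 = -92*3/443 + 3537 = -276/443 + 3537 = 1566615/443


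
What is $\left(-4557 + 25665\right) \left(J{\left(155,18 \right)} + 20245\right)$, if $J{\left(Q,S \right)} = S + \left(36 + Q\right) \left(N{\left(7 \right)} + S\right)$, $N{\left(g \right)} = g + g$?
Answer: $556723500$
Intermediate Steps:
$N{\left(g \right)} = 2 g$
$J{\left(Q,S \right)} = S + \left(14 + S\right) \left(36 + Q\right)$ ($J{\left(Q,S \right)} = S + \left(36 + Q\right) \left(2 \cdot 7 + S\right) = S + \left(36 + Q\right) \left(14 + S\right) = S + \left(14 + S\right) \left(36 + Q\right)$)
$\left(-4557 + 25665\right) \left(J{\left(155,18 \right)} + 20245\right) = \left(-4557 + 25665\right) \left(\left(504 + 14 \cdot 155 + 37 \cdot 18 + 155 \cdot 18\right) + 20245\right) = 21108 \left(\left(504 + 2170 + 666 + 2790\right) + 20245\right) = 21108 \left(6130 + 20245\right) = 21108 \cdot 26375 = 556723500$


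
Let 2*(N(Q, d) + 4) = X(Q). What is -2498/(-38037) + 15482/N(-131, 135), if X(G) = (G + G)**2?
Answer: 337307599/652676883 ≈ 0.51681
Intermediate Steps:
X(G) = 4*G**2 (X(G) = (2*G)**2 = 4*G**2)
N(Q, d) = -4 + 2*Q**2 (N(Q, d) = -4 + (4*Q**2)/2 = -4 + 2*Q**2)
-2498/(-38037) + 15482/N(-131, 135) = -2498/(-38037) + 15482/(-4 + 2*(-131)**2) = -2498*(-1/38037) + 15482/(-4 + 2*17161) = 2498/38037 + 15482/(-4 + 34322) = 2498/38037 + 15482/34318 = 2498/38037 + 15482*(1/34318) = 2498/38037 + 7741/17159 = 337307599/652676883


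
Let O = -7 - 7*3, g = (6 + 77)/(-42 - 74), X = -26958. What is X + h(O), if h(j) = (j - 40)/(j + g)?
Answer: -89789210/3331 ≈ -26956.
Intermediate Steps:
g = -83/116 (g = 83/(-116) = 83*(-1/116) = -83/116 ≈ -0.71552)
O = -28 (O = -7 - 21 = -28)
h(j) = (-40 + j)/(-83/116 + j) (h(j) = (j - 40)/(j - 83/116) = (-40 + j)/(-83/116 + j))
X + h(O) = -26958 + 116*(-40 - 28)/(-83 + 116*(-28)) = -26958 + 116*(-68)/(-83 - 3248) = -26958 + 116*(-68)/(-3331) = -26958 + 116*(-1/3331)*(-68) = -26958 + 7888/3331 = -89789210/3331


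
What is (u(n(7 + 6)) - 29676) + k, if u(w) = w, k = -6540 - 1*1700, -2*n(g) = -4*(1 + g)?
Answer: -37888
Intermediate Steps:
n(g) = 2 + 2*g (n(g) = -(-2)*(1 + g) = -(-4 - 4*g)/2 = 2 + 2*g)
k = -8240 (k = -6540 - 1700 = -8240)
(u(n(7 + 6)) - 29676) + k = ((2 + 2*(7 + 6)) - 29676) - 8240 = ((2 + 2*13) - 29676) - 8240 = ((2 + 26) - 29676) - 8240 = (28 - 29676) - 8240 = -29648 - 8240 = -37888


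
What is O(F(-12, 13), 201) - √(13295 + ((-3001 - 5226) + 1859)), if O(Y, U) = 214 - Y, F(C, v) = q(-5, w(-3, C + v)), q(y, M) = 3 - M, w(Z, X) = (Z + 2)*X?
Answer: 210 - √6927 ≈ 126.77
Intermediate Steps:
w(Z, X) = X*(2 + Z) (w(Z, X) = (2 + Z)*X = X*(2 + Z))
F(C, v) = 3 + C + v (F(C, v) = 3 - (C + v)*(2 - 3) = 3 - (C + v)*(-1) = 3 - (-C - v) = 3 + (C + v) = 3 + C + v)
O(F(-12, 13), 201) - √(13295 + ((-3001 - 5226) + 1859)) = (214 - (3 - 12 + 13)) - √(13295 + ((-3001 - 5226) + 1859)) = (214 - 1*4) - √(13295 + (-8227 + 1859)) = (214 - 4) - √(13295 - 6368) = 210 - √6927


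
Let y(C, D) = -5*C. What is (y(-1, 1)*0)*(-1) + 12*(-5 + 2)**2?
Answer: 108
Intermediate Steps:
(y(-1, 1)*0)*(-1) + 12*(-5 + 2)**2 = (-5*(-1)*0)*(-1) + 12*(-5 + 2)**2 = (5*0)*(-1) + 12*(-3)**2 = 0*(-1) + 12*9 = 0 + 108 = 108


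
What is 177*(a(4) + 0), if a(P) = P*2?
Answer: 1416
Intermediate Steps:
a(P) = 2*P
177*(a(4) + 0) = 177*(2*4 + 0) = 177*(8 + 0) = 177*8 = 1416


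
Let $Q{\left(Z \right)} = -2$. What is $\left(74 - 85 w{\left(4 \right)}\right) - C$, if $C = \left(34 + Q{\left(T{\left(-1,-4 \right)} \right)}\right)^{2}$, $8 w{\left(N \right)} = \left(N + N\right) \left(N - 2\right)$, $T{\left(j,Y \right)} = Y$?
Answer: $-1120$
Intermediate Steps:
$w{\left(N \right)} = \frac{N \left(-2 + N\right)}{4}$ ($w{\left(N \right)} = \frac{\left(N + N\right) \left(N - 2\right)}{8} = \frac{2 N \left(-2 + N\right)}{8} = \frac{N \left(-2 + N\right)}{4}$)
$C = 1024$ ($C = \left(34 - 2\right)^{2} = 32^{2} = 1024$)
$\left(74 - 85 w{\left(4 \right)}\right) - C = \left(74 - 85 \cdot \frac{1}{4} \cdot 4 \left(-2 + 4\right)\right) - 1024 = \left(74 - 85 \cdot \frac{1}{4} \cdot 4 \cdot 2\right) - 1024 = \left(74 - 170\right) - 1024 = -96 - 1024 = -1120$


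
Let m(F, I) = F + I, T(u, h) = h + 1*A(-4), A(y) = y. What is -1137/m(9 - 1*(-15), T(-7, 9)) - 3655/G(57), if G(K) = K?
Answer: -170804/1653 ≈ -103.33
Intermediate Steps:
T(u, h) = -4 + h (T(u, h) = h + 1*(-4) = h - 4 = -4 + h)
-1137/m(9 - 1*(-15), T(-7, 9)) - 3655/G(57) = -1137/((9 - 1*(-15)) + (-4 + 9)) - 3655/57 = -1137/((9 + 15) + 5) - 3655*1/57 = -1137/(24 + 5) - 3655/57 = -1137/29 - 3655/57 = -170804/1653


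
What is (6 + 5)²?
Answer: 121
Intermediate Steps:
(6 + 5)² = 11² = 121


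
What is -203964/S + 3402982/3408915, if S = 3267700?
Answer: 521231417117/556965577275 ≈ 0.93584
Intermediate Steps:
-203964/S + 3402982/3408915 = -203964/3267700 + 3402982/3408915 = -203964*1/3267700 + 3402982*(1/3408915) = -50991/816925 + 3402982/3408915 = 521231417117/556965577275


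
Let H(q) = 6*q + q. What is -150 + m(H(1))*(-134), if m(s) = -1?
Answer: -16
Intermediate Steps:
H(q) = 7*q
-150 + m(H(1))*(-134) = -150 - 1*(-134) = -150 + 134 = -16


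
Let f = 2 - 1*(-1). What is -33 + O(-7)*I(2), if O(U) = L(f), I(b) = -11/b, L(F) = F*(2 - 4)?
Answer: 0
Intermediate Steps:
f = 3 (f = 2 + 1 = 3)
L(F) = -2*F (L(F) = F*(-2) = -2*F)
O(U) = -6 (O(U) = -2*3 = -6)
-33 + O(-7)*I(2) = -33 - (-66)/2 = -33 - 6*(-11/2) = -33 + 33 = 0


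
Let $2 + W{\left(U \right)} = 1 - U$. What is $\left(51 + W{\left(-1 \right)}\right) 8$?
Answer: $408$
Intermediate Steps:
$W{\left(U \right)} = -1 - U$ ($W{\left(U \right)} = -2 - \left(-1 + U\right) = -1 - U$)
$\left(51 + W{\left(-1 \right)}\right) 8 = \left(51 - 0\right) 8 = \left(51 + \left(-1 + 1\right)\right) 8 = \left(51 + 0\right) 8 = 51 \cdot 8 = 408$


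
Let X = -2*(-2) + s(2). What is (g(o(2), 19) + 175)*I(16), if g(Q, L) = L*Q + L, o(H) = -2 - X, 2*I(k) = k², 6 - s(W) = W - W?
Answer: -4352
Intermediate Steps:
s(W) = 6 (s(W) = 6 - (W - W) = 6 - 1*0 = 6 + 0 = 6)
X = 10 (X = -2*(-2) + 6 = 4 + 6 = 10)
I(k) = k²/2
o(H) = -12 (o(H) = -2 - 1*10 = -2 - 10 = -12)
g(Q, L) = L + L*Q
(g(o(2), 19) + 175)*I(16) = (19*(1 - 12) + 175)*((½)*16²) = (19*(-11) + 175)*((½)*256) = (-209 + 175)*128 = -34*128 = -4352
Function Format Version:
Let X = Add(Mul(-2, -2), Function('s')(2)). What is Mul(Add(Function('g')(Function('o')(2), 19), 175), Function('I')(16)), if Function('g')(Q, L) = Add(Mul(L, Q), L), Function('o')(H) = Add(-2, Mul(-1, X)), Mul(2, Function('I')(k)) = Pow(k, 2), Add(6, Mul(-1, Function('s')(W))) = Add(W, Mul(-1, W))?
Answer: -4352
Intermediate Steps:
Function('s')(W) = 6 (Function('s')(W) = Add(6, Mul(-1, Add(W, Mul(-1, W)))) = Add(6, Mul(-1, 0)) = Add(6, 0) = 6)
X = 10 (X = Add(Mul(-2, -2), 6) = Add(4, 6) = 10)
Function('I')(k) = Mul(Rational(1, 2), Pow(k, 2))
Function('o')(H) = -12 (Function('o')(H) = Add(-2, Mul(-1, 10)) = Add(-2, -10) = -12)
Function('g')(Q, L) = Add(L, Mul(L, Q))
Mul(Add(Function('g')(Function('o')(2), 19), 175), Function('I')(16)) = Mul(Add(Mul(19, Add(1, -12)), 175), Mul(Rational(1, 2), Pow(16, 2))) = Mul(Add(Mul(19, -11), 175), Mul(Rational(1, 2), 256)) = Mul(Add(-209, 175), 128) = Mul(-34, 128) = -4352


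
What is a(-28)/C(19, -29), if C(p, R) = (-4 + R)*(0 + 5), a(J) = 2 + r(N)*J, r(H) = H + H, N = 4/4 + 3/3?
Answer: ⅔ ≈ 0.66667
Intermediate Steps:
N = 2 (N = 4*(¼) + 3*(⅓) = 1 + 1 = 2)
r(H) = 2*H
a(J) = 2 + 4*J (a(J) = 2 + (2*2)*J = 2 + 4*J)
C(p, R) = -20 + 5*R (C(p, R) = (-4 + R)*5 = -20 + 5*R)
a(-28)/C(19, -29) = (2 + 4*(-28))/(-20 + 5*(-29)) = (2 - 112)/(-20 - 145) = -110/(-165) = -110*(-1/165) = ⅔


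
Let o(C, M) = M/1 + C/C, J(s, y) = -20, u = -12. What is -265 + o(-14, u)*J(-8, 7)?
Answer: -45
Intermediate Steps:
o(C, M) = 1 + M (o(C, M) = M*1 + 1 = M + 1 = 1 + M)
-265 + o(-14, u)*J(-8, 7) = -265 + (1 - 12)*(-20) = -265 - 11*(-20) = -265 + 220 = -45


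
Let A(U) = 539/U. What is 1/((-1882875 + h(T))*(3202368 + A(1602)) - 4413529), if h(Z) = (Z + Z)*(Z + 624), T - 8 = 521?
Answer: -1602/3401330872392533 ≈ -4.7099e-13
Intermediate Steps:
T = 529 (T = 8 + 521 = 529)
h(Z) = 2*Z*(624 + Z) (h(Z) = (2*Z)*(624 + Z) = 2*Z*(624 + Z))
1/((-1882875 + h(T))*(3202368 + A(1602)) - 4413529) = 1/((-1882875 + 2*529*(624 + 529))*(3202368 + 539/1602) - 4413529) = 1/((-1882875 + 2*529*1153)*(3202368 + 539*(1/1602)) - 4413529) = 1/((-1882875 + 1219874)*(3202368 + 539/1602) - 4413529) = 1/(-663001*5130194075/1602 - 4413529) = 1/(-3401323801919075/1602 - 4413529) = 1/(-3401330872392533/1602) = -1602/3401330872392533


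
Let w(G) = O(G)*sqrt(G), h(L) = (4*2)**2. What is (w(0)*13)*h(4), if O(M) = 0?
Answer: 0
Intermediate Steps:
h(L) = 64 (h(L) = 8**2 = 64)
w(G) = 0 (w(G) = 0*sqrt(G) = 0)
(w(0)*13)*h(4) = (0*13)*64 = 0*64 = 0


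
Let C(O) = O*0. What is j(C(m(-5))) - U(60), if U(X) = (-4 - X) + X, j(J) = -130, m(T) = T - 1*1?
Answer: -126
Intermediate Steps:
m(T) = -1 + T (m(T) = T - 1 = -1 + T)
C(O) = 0
U(X) = -4
j(C(m(-5))) - U(60) = -130 - 1*(-4) = -130 + 4 = -126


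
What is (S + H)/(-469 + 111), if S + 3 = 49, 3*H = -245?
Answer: 107/1074 ≈ 0.099627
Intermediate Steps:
H = -245/3 (H = (⅓)*(-245) = -245/3 ≈ -81.667)
S = 46 (S = -3 + 49 = 46)
(S + H)/(-469 + 111) = (46 - 245/3)/(-469 + 111) = -107/3/(-358) = -107/3*(-1/358) = 107/1074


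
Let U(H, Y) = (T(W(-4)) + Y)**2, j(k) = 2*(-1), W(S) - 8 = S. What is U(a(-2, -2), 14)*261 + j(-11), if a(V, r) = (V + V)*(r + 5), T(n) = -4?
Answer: 26098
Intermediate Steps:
W(S) = 8 + S
j(k) = -2
a(V, r) = 2*V*(5 + r) (a(V, r) = (2*V)*(5 + r) = 2*V*(5 + r))
U(H, Y) = (-4 + Y)**2
U(a(-2, -2), 14)*261 + j(-11) = (-4 + 14)**2*261 - 2 = 10**2*261 - 2 = 100*261 - 2 = 26100 - 2 = 26098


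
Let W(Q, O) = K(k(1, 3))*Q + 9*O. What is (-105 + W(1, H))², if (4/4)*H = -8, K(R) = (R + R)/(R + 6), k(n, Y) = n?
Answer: 1530169/49 ≈ 31228.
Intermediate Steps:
K(R) = 2*R/(6 + R) (K(R) = (2*R)/(6 + R) = 2*R/(6 + R))
H = -8
W(Q, O) = 9*O + 2*Q/7 (W(Q, O) = (2*1/(6 + 1))*Q + 9*O = (2*1/7)*Q + 9*O = (2*1*(⅐))*Q + 9*O = 2*Q/7 + 9*O = 9*O + 2*Q/7)
(-105 + W(1, H))² = (-105 + (9*(-8) + (2/7)*1))² = (-105 + (-72 + 2/7))² = (-105 - 502/7)² = (-1237/7)² = 1530169/49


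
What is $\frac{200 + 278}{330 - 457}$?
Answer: $- \frac{478}{127} \approx -3.7638$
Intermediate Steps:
$\frac{200 + 278}{330 - 457} = \frac{478}{-127} = 478 \left(- \frac{1}{127}\right) = - \frac{478}{127}$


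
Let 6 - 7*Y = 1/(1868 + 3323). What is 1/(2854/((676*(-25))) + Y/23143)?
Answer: -7106003763950/1199768466307 ≈ -5.9228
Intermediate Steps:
Y = 31145/36337 (Y = 6/7 - 1/(7*(1868 + 3323)) = 6/7 - 1/7/5191 = 6/7 - 1/7*1/5191 = 6/7 - 1/36337 = 31145/36337 ≈ 0.85712)
1/(2854/((676*(-25))) + Y/23143) = 1/(2854/((676*(-25))) + (31145/36337)/23143) = 1/(2854/(-16900) + (31145/36337)*(1/23143)) = 1/(2854*(-1/16900) + 31145/840947191) = 1/(-1427/8450 + 31145/840947191) = 1/(-1199768466307/7106003763950) = -7106003763950/1199768466307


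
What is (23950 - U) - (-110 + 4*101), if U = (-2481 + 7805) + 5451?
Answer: 12881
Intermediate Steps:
U = 10775 (U = 5324 + 5451 = 10775)
(23950 - U) - (-110 + 4*101) = (23950 - 1*10775) - (-110 + 4*101) = (23950 - 10775) - (-110 + 404) = 13175 - 1*294 = 13175 - 294 = 12881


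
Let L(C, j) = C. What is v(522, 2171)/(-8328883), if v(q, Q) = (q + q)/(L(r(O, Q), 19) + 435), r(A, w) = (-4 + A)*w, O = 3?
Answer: 261/3614735222 ≈ 7.2204e-8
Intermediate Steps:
r(A, w) = w*(-4 + A)
v(q, Q) = 2*q/(435 - Q) (v(q, Q) = (q + q)/(Q*(-4 + 3) + 435) = (2*q)/(Q*(-1) + 435) = (2*q)/(-Q + 435) = (2*q)/(435 - Q) = 2*q/(435 - Q))
v(522, 2171)/(-8328883) = (2*522/(435 - 1*2171))/(-8328883) = (2*522/(435 - 2171))*(-1/8328883) = (2*522/(-1736))*(-1/8328883) = (2*522*(-1/1736))*(-1/8328883) = -261/434*(-1/8328883) = 261/3614735222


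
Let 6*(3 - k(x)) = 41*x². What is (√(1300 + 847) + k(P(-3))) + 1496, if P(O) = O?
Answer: 2875/2 + √2147 ≈ 1483.8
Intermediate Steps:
k(x) = 3 - 41*x²/6
(√(1300 + 847) + k(P(-3))) + 1496 = (√(1300 + 847) + (3 - 41/6*(-3)²)) + 1496 = (√2147 + (3 - 41/6*9)) + 1496 = (√2147 + (3 - 123/2)) + 1496 = (√2147 - 117/2) + 1496 = (-117/2 + √2147) + 1496 = 2875/2 + √2147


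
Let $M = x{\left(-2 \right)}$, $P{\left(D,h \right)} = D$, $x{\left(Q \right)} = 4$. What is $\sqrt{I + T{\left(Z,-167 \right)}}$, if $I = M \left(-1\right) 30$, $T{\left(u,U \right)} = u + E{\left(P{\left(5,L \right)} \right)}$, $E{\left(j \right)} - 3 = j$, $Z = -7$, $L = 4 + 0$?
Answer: $i \sqrt{119} \approx 10.909 i$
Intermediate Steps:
$L = 4$
$E{\left(j \right)} = 3 + j$
$M = 4$
$T{\left(u,U \right)} = 8 + u$ ($T{\left(u,U \right)} = u + \left(3 + 5\right) = u + 8 = 8 + u$)
$I = -120$ ($I = 4 \left(-1\right) 30 = \left(-4\right) 30 = -120$)
$\sqrt{I + T{\left(Z,-167 \right)}} = \sqrt{-120 + \left(8 - 7\right)} = \sqrt{-120 + 1} = \sqrt{-119} = i \sqrt{119}$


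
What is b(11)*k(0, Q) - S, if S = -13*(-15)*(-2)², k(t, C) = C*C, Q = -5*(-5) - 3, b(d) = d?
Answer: 4544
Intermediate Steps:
Q = 22 (Q = 25 - 3 = 22)
k(t, C) = C²
S = 780 (S = 195*4 = 780)
b(11)*k(0, Q) - S = 11*22² - 1*780 = 11*484 - 780 = 5324 - 780 = 4544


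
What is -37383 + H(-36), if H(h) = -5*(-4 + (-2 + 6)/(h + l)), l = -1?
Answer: -1382411/37 ≈ -37362.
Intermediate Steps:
H(h) = 20 - 20/(-1 + h) (H(h) = -5*(-4 + (-2 + 6)/(h - 1)) = -5*(-4 + 4/(-1 + h)) = 20 - 20/(-1 + h))
-37383 + H(-36) = -37383 + 20*(-2 - 36)/(-1 - 36) = -37383 + 20*(-38)/(-37) = -37383 + 20*(-1/37)*(-38) = -37383 + 760/37 = -1382411/37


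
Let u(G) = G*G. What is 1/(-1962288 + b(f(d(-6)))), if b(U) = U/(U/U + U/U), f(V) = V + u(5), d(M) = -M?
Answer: -2/3924545 ≈ -5.0961e-7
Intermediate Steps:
u(G) = G²
f(V) = 25 + V (f(V) = V + 5² = V + 25 = 25 + V)
b(U) = U/2 (b(U) = U/(1 + 1) = U/2)
1/(-1962288 + b(f(d(-6)))) = 1/(-1962288 + (25 - 1*(-6))/2) = 1/(-1962288 + (25 + 6)/2) = 1/(-1962288 + (½)*31) = 1/(-1962288 + 31/2) = 1/(-3924545/2) = -2/3924545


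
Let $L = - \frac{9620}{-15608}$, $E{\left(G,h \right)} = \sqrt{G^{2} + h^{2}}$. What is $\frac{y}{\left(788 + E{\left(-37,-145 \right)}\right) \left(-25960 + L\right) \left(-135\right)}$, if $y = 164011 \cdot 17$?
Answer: $\frac{4286525235556}{4092473254719375} - \frac{5439752837 \sqrt{22394}}{4092473254719375} \approx 0.00084851$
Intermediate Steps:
$L = \frac{2405}{3902}$ ($L = \left(-9620\right) \left(- \frac{1}{15608}\right) = \frac{2405}{3902} \approx 0.61635$)
$y = 2788187$
$\frac{y}{\left(788 + E{\left(-37,-145 \right)}\right) \left(-25960 + L\right) \left(-135\right)} = \frac{2788187}{\left(788 + \sqrt{\left(-37\right)^{2} + \left(-145\right)^{2}}\right) \left(-25960 + \frac{2405}{3902}\right) \left(-135\right)} = \frac{2788187}{\left(788 + \sqrt{1369 + 21025}\right) \left(- \frac{101293515}{3902}\right) \left(-135\right)} = \frac{2788187}{\left(788 + \sqrt{22394}\right) \left(- \frac{101293515}{3902}\right) \left(-135\right)} = \frac{2788187}{\left(- \frac{39909644910}{1951} - \frac{101293515 \sqrt{22394}}{3902}\right) \left(-135\right)} = \frac{2788187}{\frac{5387802062850}{1951} + \frac{13674624525 \sqrt{22394}}{3902}}$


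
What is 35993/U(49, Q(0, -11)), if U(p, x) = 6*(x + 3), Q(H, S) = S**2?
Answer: 35993/744 ≈ 48.378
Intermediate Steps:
U(p, x) = 18 + 6*x (U(p, x) = 6*(3 + x) = 18 + 6*x)
35993/U(49, Q(0, -11)) = 35993/(18 + 6*(-11)**2) = 35993/(18 + 6*121) = 35993/(18 + 726) = 35993/744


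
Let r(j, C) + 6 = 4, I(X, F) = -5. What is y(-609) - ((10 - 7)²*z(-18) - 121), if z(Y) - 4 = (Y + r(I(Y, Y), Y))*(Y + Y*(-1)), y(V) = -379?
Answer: -294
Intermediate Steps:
r(j, C) = -2 (r(j, C) = -6 + 4 = -2)
z(Y) = 4 (z(Y) = 4 + (Y - 2)*(Y + Y*(-1)) = 4 + (-2 + Y)*(Y - Y) = 4 + (-2 + Y)*0 = 4 + 0 = 4)
y(-609) - ((10 - 7)²*z(-18) - 121) = -379 - ((10 - 7)²*4 - 121) = -379 - (3²*4 - 121) = -379 - (9*4 - 121) = -379 - (36 - 121) = -379 - 1*(-85) = -379 + 85 = -294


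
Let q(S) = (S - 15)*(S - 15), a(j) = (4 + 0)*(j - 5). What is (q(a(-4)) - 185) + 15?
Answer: 2431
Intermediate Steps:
a(j) = -20 + 4*j (a(j) = 4*(-5 + j) = -20 + 4*j)
q(S) = (-15 + S)² (q(S) = (-15 + S)*(-15 + S) = (-15 + S)²)
(q(a(-4)) - 185) + 15 = ((-15 + (-20 + 4*(-4)))² - 185) + 15 = ((-15 + (-20 - 16))² - 185) + 15 = ((-15 - 36)² - 185) + 15 = ((-51)² - 185) + 15 = (2601 - 185) + 15 = 2416 + 15 = 2431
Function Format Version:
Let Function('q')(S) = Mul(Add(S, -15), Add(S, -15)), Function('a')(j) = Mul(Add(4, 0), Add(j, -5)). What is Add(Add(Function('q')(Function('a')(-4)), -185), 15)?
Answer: 2431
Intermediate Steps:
Function('a')(j) = Add(-20, Mul(4, j)) (Function('a')(j) = Mul(4, Add(-5, j)) = Add(-20, Mul(4, j)))
Function('q')(S) = Pow(Add(-15, S), 2) (Function('q')(S) = Mul(Add(-15, S), Add(-15, S)) = Pow(Add(-15, S), 2))
Add(Add(Function('q')(Function('a')(-4)), -185), 15) = Add(Add(Pow(Add(-15, Add(-20, Mul(4, -4))), 2), -185), 15) = Add(Add(Pow(Add(-15, Add(-20, -16)), 2), -185), 15) = Add(Add(Pow(Add(-15, -36), 2), -185), 15) = Add(Add(Pow(-51, 2), -185), 15) = Add(Add(2601, -185), 15) = Add(2416, 15) = 2431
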